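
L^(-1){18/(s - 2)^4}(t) 3 * t^3 * exp(2 * t)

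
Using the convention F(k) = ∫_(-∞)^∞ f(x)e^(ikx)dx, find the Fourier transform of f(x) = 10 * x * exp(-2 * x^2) 5 * sqrt(2) * I * sqrt(pi) * k * exp(-k^2/8)/4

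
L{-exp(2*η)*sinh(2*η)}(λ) -2/(λ*(λ - 4))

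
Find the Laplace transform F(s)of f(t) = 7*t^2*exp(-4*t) 14/(s + 4)^3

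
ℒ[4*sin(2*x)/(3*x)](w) 4*atan(2/w)/3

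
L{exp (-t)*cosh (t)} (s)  (s + 1)/ (s*(s + 2))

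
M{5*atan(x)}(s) -5*pi*sec(pi*s/2)/(2*s)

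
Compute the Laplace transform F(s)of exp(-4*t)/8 1/(8*(s+4))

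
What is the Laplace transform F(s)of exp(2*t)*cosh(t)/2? (s - 2)/(2*((s - 2)^2 - 1))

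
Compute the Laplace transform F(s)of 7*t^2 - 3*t 14/s^3 - 3/s^2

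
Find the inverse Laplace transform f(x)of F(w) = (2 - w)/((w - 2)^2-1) -exp(2*x)*cosh(x)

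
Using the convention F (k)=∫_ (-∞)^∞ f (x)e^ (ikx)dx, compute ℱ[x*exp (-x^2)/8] I*sqrt (pi)*k*exp (-k^2/4)/16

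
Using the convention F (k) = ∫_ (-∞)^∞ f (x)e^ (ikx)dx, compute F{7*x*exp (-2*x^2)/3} 7*sqrt (2)*I*sqrt (pi)*k*exp (-k^2/8)/24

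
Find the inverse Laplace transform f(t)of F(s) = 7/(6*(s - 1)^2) 7*t*exp(t)/6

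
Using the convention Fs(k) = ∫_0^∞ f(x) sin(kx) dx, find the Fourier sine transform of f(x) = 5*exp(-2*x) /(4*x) 5*atan(k/2) /4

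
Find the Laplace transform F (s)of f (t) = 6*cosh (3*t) 6*s/ (s^2-9)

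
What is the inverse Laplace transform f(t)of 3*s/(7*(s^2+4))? 3*cos(2*t)/7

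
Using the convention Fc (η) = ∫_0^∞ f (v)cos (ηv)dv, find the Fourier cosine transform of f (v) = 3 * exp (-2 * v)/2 3/ (η^2+4)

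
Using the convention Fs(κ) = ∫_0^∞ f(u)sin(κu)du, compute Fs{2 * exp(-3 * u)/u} 2 * atan(κ/3)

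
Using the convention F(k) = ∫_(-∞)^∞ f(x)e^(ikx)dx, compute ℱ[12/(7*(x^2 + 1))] 12*pi*exp(-Abs(k))/7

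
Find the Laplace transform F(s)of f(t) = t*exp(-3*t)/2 1/(2*(s + 3)^2)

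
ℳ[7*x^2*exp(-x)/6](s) 7*gamma(s + 2)/6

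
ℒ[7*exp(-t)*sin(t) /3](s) 7/(3*((s + 1) ^2 + 1) ) 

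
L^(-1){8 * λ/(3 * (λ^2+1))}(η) 8 * cos(η)/3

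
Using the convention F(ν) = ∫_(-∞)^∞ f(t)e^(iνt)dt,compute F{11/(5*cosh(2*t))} 11*pi/(10*cosh(pi*ν/4))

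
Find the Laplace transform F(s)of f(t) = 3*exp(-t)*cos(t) 3*(s+1)/((s+1)^2+1)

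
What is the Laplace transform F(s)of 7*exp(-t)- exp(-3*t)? 7/(s + 1)-1/(s + 3)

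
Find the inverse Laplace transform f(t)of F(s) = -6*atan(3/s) -6*sin(3*t)/t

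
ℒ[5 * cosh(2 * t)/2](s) 5 * s/(2 * (s^2 - 4))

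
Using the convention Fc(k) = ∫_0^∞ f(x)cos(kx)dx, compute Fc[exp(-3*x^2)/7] sqrt(3)*sqrt(pi)*exp(-k^2/12)/42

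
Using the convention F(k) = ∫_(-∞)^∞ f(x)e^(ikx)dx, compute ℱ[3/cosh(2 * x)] 3 * pi/(2 * cosh(pi * k/4))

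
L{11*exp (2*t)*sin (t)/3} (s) 11/ (3*( (s - 2)^2 + 1))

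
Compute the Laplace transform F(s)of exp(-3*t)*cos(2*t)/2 (s+3)/(2*((s+3)^2+4))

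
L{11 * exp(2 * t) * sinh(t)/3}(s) 11/(3 * ((s - 2)^2-1))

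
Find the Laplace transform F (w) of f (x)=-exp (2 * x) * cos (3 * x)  (2 - w) / ( (w - 2) ^2 + 9) 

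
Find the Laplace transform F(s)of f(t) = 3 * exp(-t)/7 3/(7 * (s + 1))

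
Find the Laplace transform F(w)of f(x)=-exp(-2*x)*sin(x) -1/((w + 2)^2 + 1)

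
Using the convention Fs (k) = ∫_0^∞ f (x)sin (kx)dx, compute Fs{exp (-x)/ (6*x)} atan (k)/6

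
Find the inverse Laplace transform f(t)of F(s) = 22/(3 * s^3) 11 * t^2/3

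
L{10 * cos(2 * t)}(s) 10 * s/(s^2+4)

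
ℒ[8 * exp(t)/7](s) 8/(7 * (s - 1))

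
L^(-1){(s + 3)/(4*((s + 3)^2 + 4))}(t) exp(-3*t)*cos(2*t)/4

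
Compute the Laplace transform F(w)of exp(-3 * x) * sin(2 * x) 2/((w + 3)^2 + 4)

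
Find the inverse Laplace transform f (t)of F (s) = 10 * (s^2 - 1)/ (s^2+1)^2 10 * t * cos (t)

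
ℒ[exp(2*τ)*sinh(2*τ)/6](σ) 1/(3*σ*(σ - 4))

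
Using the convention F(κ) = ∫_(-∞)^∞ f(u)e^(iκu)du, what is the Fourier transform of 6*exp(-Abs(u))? 12/(κ^2+1)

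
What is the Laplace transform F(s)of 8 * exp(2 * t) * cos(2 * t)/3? 8 * (s - 2)/(3 * ((s - 2)^2 + 4))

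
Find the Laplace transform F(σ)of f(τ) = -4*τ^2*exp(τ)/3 -8/(3*(σ - 1)^3)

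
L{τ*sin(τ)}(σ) 2*σ/(σ^2 + 1)^2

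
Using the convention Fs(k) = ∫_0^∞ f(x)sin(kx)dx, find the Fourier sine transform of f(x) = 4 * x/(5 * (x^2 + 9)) 2 * pi * exp(-3 * k)/5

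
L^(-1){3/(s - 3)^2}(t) 3*t*exp(3*t)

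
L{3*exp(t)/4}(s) 3/(4*(s - 1))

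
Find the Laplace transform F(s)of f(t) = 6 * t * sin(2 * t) 24 * s/(s^2+4)^2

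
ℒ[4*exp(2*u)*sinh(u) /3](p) 4/(3*((p - 2) ^2 - 1) ) 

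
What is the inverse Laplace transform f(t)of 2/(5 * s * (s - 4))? exp(2 * t) * sinh(2 * t)/5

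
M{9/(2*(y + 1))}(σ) 9*pi*csc(pi*σ)/2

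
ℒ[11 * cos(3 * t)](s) 11 * s/(s^2 + 9)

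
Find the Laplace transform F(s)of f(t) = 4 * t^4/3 32/s^5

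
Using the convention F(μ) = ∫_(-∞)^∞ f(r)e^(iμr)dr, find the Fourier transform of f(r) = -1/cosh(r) -pi/cosh(pi*μ/2)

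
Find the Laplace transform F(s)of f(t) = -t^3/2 -3/s^4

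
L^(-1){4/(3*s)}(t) 4/3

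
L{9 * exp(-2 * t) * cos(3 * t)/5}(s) 9 * (s + 2)/(5 * ((s + 2)^2 + 9))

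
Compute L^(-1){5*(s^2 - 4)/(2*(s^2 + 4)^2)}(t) 5*t*cos(2*t)/2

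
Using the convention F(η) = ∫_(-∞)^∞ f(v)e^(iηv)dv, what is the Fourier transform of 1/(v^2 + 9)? pi*exp(-3*Abs(η))/3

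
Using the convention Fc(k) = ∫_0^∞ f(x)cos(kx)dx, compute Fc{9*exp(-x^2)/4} 9*sqrt(pi)*exp(-k^2/4)/8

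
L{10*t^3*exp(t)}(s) 60/(s - 1)^4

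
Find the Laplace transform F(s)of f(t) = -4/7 -4/(7*s)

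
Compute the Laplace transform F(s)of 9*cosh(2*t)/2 9*s/(2*(s^2-4))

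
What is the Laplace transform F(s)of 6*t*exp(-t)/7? 6/(7*(s + 1)^2)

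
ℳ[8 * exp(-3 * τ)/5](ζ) 8 * gamma(ζ)/(5 * 3^ζ)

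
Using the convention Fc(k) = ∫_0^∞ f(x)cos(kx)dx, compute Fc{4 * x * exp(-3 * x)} 4 * (9 - k^2)/(k^2 + 9)^2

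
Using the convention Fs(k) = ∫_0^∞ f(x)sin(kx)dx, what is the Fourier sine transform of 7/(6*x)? 7*pi/12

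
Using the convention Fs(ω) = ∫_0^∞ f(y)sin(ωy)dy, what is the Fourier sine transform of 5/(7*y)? 5*pi/14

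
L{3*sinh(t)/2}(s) 3/(2*(s^2 - 1))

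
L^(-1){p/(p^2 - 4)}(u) cosh(2*u)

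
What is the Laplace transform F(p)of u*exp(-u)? (p + 1)^(-2)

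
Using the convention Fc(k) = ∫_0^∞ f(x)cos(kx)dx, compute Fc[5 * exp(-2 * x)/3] 10/(3 * (k^2 + 4))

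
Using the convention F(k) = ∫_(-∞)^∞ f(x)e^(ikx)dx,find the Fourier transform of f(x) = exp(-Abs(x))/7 2/(7*(k^2 + 1))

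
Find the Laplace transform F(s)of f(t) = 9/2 9/(2 * s)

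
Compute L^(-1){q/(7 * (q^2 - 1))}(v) cosh(v)/7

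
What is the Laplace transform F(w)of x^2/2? w^(-3)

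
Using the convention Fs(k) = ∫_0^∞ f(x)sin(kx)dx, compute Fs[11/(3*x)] 11*pi/6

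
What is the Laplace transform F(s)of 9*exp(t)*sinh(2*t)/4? 9/(2*((s - 1)^2 - 4))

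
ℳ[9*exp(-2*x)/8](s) 9*gamma(s)/(8*2^s)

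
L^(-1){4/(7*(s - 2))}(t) 4*exp(2*t)/7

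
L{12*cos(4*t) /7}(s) 12*s/(7*(s^2 + 16) ) 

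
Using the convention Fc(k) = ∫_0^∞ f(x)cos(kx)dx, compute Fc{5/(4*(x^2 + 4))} 5*pi*exp(-2*k)/16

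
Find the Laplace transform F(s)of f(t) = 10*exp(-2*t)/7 10/(7*(s + 2))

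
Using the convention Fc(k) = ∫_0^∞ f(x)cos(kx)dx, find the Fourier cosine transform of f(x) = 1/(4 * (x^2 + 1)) pi * exp(-k)/8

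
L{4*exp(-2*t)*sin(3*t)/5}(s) 12/(5*((s + 2)^2 + 9))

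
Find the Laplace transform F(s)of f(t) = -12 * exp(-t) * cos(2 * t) 12 * (-s - 1)/((s + 1)^2 + 4)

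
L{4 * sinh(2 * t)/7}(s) 8/(7 * (s^2 - 4))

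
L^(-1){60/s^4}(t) 10*t^3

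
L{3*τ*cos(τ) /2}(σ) 3*(σ^2-1) /(2*(σ^2 + 1) ^2) 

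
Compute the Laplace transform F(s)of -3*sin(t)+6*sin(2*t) 12/(s^2+4) - 3/(s^2+1)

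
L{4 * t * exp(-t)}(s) 4/(s + 1)^2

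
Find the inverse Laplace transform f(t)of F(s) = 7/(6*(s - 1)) 7*exp(t)/6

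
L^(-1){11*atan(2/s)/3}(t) 11*sin(2*t)/(3*t)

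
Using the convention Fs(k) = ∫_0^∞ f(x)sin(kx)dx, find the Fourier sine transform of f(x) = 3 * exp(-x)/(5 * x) 3 * atan(k)/5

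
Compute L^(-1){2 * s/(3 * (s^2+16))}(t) 2 * cos(4 * t)/3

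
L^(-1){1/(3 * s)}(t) 1/3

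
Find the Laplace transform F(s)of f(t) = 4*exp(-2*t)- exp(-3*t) 4/(s+2) - 1/(s+3)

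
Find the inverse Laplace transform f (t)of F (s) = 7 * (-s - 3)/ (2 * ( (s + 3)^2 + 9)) -7 * exp (-3 * t) * cos (3 * t)/2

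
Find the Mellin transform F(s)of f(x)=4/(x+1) 4 * pi * csc(pi * s)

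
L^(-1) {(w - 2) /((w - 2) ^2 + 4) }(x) exp(2*x)*cos(2*x) 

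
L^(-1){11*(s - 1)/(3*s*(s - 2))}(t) 11*exp(t)*cosh(t)/3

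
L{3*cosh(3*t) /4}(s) 3*s/(4*(s^2 - 9) ) 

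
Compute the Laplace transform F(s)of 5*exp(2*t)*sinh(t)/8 5/(8*((s - 2)^2 - 1))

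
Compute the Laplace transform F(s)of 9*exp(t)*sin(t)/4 9/(4*((s - 1)^2 + 1))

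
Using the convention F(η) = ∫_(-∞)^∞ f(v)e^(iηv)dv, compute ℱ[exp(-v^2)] sqrt(pi) * exp(-η^2/4)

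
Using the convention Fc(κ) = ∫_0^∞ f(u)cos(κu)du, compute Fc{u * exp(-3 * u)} (9 - κ^2)/(κ^2 + 9)^2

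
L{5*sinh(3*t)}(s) 15/(s^2-9)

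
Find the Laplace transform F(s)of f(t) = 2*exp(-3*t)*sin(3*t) 6/((s + 3)^2 + 9)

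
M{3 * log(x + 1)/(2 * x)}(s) -3 * pi * csc(pi * s)/(2 * s - 2)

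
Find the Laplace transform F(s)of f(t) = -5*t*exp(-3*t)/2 -5/(2*(s + 3)^2)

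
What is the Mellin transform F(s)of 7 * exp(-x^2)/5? 7 * gamma(s/2)/10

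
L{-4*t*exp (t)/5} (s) -4/ (5*(s - 1)^2)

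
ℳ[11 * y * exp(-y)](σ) 11 * gamma(σ+1)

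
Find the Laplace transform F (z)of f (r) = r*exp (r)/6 1/ (6*(z - 1)^2)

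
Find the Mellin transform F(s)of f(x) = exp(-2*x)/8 gamma(s)/(8*2^s)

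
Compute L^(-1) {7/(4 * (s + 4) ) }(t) 7 * exp(-4 * t) /4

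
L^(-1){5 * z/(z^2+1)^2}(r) 5 * r * sin(r)/2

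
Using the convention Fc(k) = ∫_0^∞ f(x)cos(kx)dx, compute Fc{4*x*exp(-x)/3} 4*(1 - k^2)/(3*(k^2 + 1)^2)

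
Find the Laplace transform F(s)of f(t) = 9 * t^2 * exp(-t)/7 18/(7 * (s + 1)^3)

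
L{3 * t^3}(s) 18/s^4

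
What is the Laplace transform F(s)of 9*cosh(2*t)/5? 9*s/(5*(s^2 - 4))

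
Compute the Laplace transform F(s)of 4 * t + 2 4/s^2 + 2/s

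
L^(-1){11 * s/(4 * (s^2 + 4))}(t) 11 * cos(2 * t)/4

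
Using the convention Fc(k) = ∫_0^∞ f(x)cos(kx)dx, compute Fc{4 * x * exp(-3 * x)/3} 4 * (9 - k^2)/(3 * (k^2 + 9)^2)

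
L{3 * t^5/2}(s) 180/s^6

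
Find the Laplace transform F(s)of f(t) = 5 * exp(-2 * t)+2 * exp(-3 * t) 5/(s+2)+2/(s+3)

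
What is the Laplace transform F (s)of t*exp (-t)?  (s + 1)^ (-2)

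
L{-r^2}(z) -2/z^3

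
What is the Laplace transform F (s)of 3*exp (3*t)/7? 3/ (7*(s - 3))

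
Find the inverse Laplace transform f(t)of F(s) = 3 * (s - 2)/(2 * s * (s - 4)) 3 * exp(2 * t) * cosh(2 * t)/2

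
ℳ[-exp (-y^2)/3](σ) -gamma (σ/2)/6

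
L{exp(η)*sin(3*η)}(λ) 3/((λ - 1)^2 + 9)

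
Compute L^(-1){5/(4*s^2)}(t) 5*t/4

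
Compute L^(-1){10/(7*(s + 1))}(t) 10*exp(-t)/7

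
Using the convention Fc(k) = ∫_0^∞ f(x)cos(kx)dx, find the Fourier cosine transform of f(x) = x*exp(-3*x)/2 (9 - k^2)/(2*(k^2 + 9)^2)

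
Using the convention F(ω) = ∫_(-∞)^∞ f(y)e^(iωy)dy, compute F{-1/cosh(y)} -pi/cosh(pi*ω/2)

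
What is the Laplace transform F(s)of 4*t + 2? 2/s + 4/s^2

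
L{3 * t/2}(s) 3/(2 * s^2)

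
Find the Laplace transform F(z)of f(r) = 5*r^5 600/z^6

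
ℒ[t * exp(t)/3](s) 1/(3 * (s - 1)^2)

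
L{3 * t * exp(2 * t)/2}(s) 3/(2 * (s - 2)^2)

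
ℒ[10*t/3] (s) 10/ (3*s^2)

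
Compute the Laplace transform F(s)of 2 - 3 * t 2/s - 3/s^2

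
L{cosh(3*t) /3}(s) s/(3*(s^2-9) ) 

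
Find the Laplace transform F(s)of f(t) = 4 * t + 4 4/s + 4/s^2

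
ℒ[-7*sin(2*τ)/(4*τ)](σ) -7*atan(2/σ)/4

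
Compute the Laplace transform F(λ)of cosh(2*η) λ/(λ^2-4)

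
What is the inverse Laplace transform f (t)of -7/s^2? -7 * t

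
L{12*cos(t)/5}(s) 12*s/(5*(s^2 + 1))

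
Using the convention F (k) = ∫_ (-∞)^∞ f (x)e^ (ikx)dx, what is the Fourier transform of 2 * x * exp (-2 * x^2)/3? sqrt (2) * I * sqrt (pi) * k * exp (-k^2/8)/12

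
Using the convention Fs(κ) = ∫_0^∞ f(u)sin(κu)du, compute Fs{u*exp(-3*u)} 6*κ/(κ^2+9)^2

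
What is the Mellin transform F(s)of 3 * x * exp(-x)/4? 3 * gamma(s+1)/4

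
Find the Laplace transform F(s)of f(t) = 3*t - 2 3/s^2-2/s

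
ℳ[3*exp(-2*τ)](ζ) 3*gamma(ζ)/2^ζ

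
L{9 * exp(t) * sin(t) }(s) 9/((s - 1) ^2+1) 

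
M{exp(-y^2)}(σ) gamma(σ/2)/2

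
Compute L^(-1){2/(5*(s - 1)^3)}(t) t^2*exp(t)/5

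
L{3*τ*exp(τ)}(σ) 3/(σ - 1)^2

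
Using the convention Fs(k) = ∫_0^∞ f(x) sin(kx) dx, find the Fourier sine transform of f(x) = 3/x 3*pi/2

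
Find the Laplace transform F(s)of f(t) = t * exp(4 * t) (s - 4)^(-2)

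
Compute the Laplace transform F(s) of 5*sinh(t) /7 5/(7*(s^2 - 1) ) 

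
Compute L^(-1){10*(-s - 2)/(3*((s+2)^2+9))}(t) -10*exp(-2*t)*cos(3*t)/3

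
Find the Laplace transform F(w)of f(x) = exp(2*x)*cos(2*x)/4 (w - 2)/(4*((w - 2)^2 + 4))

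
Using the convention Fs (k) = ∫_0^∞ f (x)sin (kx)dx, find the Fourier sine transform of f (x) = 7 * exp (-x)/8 7 * k/ (8 * (k^2 + 1))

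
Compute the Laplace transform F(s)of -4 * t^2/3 -8/(3 * s^3)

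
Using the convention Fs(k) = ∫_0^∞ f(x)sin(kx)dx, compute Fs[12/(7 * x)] 6 * pi/7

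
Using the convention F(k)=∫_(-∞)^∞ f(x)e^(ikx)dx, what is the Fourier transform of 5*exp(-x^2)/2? 5*sqrt(pi)*exp(-k^2/4)/2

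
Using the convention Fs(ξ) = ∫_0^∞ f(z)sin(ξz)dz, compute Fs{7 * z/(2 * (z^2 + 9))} 7 * pi * exp(-3 * ξ)/4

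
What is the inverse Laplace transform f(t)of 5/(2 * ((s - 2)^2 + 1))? 5 * exp(2 * t) * sin(t)/2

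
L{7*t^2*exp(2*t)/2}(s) 7/(s - 2)^3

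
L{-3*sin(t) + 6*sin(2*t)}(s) 12/(s^2 + 4)-3/(s^2 + 1)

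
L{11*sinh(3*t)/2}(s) 33/(2*(s^2 - 9))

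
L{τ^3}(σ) 6/σ^4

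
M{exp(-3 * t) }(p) gamma(p) /3^p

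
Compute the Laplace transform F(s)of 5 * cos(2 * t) 5 * s/(s^2 + 4)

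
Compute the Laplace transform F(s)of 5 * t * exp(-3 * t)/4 5/(4 * (s + 3)^2)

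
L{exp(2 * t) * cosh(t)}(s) (s - 2)/((s - 2)^2-1)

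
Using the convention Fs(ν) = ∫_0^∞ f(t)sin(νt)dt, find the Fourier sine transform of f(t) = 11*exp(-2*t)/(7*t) 11*atan(ν/2)/7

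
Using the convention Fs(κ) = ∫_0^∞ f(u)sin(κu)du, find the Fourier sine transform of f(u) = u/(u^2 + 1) pi*exp(-κ)/2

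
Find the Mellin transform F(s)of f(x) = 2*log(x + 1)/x -2*pi*csc(pi*s)/(s - 1)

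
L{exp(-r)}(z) 1/(z + 1)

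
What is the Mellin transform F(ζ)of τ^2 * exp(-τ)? gamma(ζ + 2)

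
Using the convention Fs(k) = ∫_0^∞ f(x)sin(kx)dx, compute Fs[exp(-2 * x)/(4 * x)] atan(k/2)/4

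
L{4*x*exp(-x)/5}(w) 4/(5*(w + 1)^2)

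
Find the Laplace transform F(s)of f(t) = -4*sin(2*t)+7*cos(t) 7*s/(s^2+1) - 8/(s^2+4)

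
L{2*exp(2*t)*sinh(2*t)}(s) 4/(s*(s - 4))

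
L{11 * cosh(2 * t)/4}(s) 11 * s/(4 * (s^2 - 4))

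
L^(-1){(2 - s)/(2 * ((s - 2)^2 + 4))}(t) -exp(2 * t) * cos(2 * t)/2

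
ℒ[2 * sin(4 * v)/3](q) 8/(3 * (q^2+16))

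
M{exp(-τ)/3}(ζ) gamma(ζ)/3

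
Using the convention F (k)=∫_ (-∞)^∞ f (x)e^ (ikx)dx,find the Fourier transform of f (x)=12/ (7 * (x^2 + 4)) 6 * pi * exp (-2 * Abs (k))/7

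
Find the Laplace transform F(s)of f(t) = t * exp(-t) (s + 1)^(-2)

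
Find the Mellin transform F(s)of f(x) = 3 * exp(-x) 3 * gamma(s)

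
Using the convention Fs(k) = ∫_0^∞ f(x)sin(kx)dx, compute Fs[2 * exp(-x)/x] 2 * atan(k)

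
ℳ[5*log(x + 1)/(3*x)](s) -5*pi*csc(pi*s)/(3*s - 3)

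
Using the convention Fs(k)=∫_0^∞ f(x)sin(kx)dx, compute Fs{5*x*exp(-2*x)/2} 10*k/(k^2 + 4)^2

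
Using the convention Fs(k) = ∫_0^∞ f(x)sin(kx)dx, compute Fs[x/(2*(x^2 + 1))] pi*exp(-k)/4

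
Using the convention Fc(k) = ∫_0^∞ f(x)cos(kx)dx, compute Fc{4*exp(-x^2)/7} 2*sqrt(pi)*exp(-k^2/4)/7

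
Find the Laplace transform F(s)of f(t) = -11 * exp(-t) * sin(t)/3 -11/(3 * (s + 1)^2 + 3)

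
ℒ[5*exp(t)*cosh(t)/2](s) 5*(s - 1)/(2*s*(s - 2))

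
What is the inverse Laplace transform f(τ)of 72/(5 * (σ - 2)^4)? 12 * τ^3 * exp(2 * τ)/5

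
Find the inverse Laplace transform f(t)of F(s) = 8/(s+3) 8 * exp(-3 * t)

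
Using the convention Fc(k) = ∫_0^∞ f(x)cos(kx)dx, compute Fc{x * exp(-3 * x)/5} (9 - k^2)/(5 * (k^2 + 9)^2)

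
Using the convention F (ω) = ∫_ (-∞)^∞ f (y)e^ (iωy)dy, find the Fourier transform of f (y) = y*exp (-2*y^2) sqrt (2)*I*sqrt (pi)*ω*exp (-ω^2/8)/8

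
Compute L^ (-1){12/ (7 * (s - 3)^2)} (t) 12 * t * exp (3 * t)/7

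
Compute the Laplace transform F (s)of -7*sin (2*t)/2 -7/ (s^2 + 4)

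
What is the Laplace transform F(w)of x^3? 6/w^4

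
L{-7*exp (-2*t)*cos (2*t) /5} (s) 7*(-s - 2) / (5*( (s + 2) ^2 + 4) ) 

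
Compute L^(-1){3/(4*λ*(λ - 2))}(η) 3*exp(η)*sinh(η)/4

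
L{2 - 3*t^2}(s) 2/s - 6/s^3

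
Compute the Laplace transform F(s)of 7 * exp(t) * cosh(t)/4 7 * (s - 1)/(4 * s * (s - 2))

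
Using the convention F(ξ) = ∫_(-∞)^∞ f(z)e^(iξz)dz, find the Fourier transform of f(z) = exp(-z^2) sqrt(pi) * exp(-ξ^2/4)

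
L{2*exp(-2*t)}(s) 2/(s + 2)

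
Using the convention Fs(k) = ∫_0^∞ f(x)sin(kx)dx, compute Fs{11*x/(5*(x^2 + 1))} 11*pi*exp(-k)/10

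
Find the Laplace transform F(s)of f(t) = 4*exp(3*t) 4/(s - 3)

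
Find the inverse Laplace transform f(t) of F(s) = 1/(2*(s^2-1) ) sinh(t) /2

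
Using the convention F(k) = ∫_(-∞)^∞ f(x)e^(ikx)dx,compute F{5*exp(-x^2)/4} 5*sqrt(pi)*exp(-k^2/4)/4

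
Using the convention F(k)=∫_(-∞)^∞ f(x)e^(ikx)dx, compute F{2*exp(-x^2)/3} 2*sqrt(pi)*exp(-k^2/4)/3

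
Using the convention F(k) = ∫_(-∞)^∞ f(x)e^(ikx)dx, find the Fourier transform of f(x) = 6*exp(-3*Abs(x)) 36/(k^2 + 9)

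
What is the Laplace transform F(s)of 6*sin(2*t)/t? 6*atan(2/s)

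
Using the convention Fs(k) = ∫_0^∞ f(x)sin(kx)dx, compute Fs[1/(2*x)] pi/4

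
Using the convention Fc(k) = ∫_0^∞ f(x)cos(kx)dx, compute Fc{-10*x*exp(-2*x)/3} 10*(k^2 - 4)/(3*(k^2 + 4)^2)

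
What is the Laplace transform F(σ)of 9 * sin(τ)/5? 9/(5 * (σ^2 + 1))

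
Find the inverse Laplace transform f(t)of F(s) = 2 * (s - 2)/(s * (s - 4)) 2 * exp(2 * t) * cosh(2 * t)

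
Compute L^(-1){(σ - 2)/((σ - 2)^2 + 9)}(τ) exp(2*τ)*cos(3*τ)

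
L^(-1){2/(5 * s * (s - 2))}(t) 2 * exp(t) * sinh(t)/5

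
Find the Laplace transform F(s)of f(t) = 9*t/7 9/(7*s^2)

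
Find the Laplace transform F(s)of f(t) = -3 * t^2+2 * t 2/s^2 - 6/s^3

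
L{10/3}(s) 10/(3 * s)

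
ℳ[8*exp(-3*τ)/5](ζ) 8*gamma(ζ)/(5*3^ζ)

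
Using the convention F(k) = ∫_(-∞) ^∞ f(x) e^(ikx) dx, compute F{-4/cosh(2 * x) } -2 * pi/cosh(pi * k/4) 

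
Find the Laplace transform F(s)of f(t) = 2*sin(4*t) 8/(s^2 + 16)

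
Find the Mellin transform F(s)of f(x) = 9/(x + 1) 9*pi*csc(pi*s)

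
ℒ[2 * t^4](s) 48/s^5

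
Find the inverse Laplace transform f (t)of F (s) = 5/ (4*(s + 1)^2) 5*t*exp (-t)/4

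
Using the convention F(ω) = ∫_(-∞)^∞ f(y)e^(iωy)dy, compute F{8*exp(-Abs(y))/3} 16/(3*(ω^2 + 1))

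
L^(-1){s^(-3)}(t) t^2/2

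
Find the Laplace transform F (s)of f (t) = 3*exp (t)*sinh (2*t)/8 3/ (4*( (s - 1)^2 - 4))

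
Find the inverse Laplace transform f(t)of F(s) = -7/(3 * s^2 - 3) -7 * sinh(t)/3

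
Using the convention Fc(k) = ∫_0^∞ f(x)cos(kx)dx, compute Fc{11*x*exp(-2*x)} 11*(4 - k^2)/(k^2+4)^2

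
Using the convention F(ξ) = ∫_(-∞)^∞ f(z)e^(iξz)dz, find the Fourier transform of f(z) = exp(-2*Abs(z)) 4/(ξ^2+4)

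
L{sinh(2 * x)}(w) 2/(w^2 - 4)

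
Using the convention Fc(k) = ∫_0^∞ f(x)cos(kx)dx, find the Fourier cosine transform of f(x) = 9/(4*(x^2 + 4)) 9*pi*exp(-2*k)/16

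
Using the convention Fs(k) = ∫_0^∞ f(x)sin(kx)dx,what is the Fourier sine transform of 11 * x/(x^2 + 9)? 11 * pi * exp(-3 * k)/2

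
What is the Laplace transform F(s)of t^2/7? 2/(7*s^3)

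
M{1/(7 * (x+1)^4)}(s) gamma(s) * gamma(4 - s)/42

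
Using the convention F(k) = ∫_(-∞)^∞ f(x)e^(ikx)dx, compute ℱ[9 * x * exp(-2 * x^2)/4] 9 * sqrt(2) * I * sqrt(pi) * k * exp(-k^2/8)/32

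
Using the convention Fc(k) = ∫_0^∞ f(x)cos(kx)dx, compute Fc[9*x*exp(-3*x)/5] 9*(9 - k^2)/(5*(k^2 + 9)^2)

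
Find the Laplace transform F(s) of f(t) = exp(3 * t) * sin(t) 1/((s - 3) ^2 + 1) 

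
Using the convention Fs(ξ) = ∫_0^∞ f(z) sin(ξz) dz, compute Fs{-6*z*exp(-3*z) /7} -36*ξ/(7*(ξ^2 + 9) ^2) 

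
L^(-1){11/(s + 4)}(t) 11*exp(-4*t)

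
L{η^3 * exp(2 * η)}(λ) 6/(λ - 2)^4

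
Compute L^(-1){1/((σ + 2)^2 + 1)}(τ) exp(-2*τ)*sin(τ)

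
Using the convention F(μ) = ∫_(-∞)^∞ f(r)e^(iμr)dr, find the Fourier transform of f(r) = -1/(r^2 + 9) -pi*exp(-3*Abs(μ))/3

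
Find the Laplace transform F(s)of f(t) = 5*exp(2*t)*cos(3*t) 5*(s - 2)/((s - 2)^2 + 9)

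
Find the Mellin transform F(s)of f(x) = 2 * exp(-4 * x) 2^(1 - 2 * s) * gamma(s)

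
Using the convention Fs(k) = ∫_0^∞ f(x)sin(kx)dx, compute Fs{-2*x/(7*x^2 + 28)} -pi*exp(-2*k)/7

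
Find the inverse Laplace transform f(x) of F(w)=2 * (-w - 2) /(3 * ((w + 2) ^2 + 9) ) -2 * exp(-2 * x) * cos(3 * x) /3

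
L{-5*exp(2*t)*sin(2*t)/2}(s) -5/((s - 2)^2 + 4)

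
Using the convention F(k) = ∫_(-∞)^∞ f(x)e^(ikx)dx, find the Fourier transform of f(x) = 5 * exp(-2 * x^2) 5 * sqrt(2) * sqrt(pi) * exp(-k^2/8)/2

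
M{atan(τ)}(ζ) -pi*sec(pi*ζ/2)/(2*ζ)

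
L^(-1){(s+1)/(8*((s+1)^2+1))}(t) exp(-t)*cos(t)/8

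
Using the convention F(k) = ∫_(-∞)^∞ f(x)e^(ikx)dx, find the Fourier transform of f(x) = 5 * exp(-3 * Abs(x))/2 15/(k^2 + 9)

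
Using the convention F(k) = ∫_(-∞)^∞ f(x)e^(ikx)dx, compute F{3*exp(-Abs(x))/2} 3/(k^2 + 1)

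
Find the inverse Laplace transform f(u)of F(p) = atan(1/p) sin(u)/u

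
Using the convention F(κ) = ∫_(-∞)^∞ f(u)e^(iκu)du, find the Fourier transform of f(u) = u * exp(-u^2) I * sqrt(pi) * κ * exp(-κ^2/4)/2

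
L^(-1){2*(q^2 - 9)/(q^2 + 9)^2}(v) 2*v*cos(3*v)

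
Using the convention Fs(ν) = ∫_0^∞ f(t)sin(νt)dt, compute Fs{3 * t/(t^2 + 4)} 3 * pi * exp(-2 * ν)/2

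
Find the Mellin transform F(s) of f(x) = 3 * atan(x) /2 -3 * pi * sec(pi * s/2) /(4 * s) 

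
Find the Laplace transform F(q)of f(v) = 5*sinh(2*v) 10/(q^2 - 4)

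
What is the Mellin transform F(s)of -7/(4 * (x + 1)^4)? 7 * pi * (s - 3) * (s - 2) * (s - 1)/(24 * sin(pi * s))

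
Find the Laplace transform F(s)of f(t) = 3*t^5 360/s^6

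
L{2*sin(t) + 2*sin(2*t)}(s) 4/(s^2 + 4) + 2/(s^2 + 1)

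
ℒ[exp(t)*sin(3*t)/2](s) 3/(2*((s - 1)^2 + 9))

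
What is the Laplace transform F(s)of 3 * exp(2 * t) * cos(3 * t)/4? 3 * (s - 2)/(4 * ((s - 2)^2 + 9))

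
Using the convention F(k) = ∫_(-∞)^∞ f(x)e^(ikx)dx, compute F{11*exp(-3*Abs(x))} 66/(k^2+9)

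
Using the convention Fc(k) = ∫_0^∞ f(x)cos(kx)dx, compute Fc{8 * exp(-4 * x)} 32/(k^2 + 16)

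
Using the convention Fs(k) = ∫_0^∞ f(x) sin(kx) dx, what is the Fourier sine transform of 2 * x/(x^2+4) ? pi * exp(-2 * k) 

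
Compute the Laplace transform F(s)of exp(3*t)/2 1/(2*(s - 3))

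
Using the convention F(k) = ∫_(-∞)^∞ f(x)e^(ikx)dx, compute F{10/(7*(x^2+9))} 10*pi*exp(-3*Abs(k))/21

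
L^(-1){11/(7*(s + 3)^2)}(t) 11*t*exp(-3*t)/7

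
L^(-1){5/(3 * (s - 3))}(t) 5 * exp(3 * t)/3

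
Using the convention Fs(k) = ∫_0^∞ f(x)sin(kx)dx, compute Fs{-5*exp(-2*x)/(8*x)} -5*atan(k/2)/8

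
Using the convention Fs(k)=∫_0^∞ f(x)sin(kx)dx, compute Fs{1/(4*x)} pi/8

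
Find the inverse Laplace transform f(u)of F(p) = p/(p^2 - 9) cosh(3*u)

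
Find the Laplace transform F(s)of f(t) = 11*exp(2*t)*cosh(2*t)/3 11*(s - 2)/(3*s*(s - 4))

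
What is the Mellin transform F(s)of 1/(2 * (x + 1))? pi * csc(pi * s)/2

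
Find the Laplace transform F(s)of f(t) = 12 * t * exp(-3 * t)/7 12/(7 * (s + 3)^2)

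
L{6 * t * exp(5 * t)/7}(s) 6/(7 * (s - 5)^2)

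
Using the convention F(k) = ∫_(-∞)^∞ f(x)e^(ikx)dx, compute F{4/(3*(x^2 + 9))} 4*pi*exp(-3*Abs(k))/9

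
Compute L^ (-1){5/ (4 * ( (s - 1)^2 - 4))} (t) 5 * exp (t) * sinh (2 * t)/8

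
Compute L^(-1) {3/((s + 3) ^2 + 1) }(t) 3*exp(-3*t)*sin(t) 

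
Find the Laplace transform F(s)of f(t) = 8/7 8/(7*s)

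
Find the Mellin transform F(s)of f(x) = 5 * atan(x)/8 -5 * pi * sec(pi * s/2)/(16 * s)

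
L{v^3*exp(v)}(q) 6/(q - 1)^4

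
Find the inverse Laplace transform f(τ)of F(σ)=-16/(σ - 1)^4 -8 * τ^3 * exp(τ)/3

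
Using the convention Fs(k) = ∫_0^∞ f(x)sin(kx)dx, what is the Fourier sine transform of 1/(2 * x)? pi/4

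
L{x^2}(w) 2/w^3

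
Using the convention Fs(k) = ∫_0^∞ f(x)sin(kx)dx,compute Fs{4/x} 2*pi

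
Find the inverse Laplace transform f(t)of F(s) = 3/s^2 3 * t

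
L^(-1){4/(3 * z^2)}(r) 4 * r/3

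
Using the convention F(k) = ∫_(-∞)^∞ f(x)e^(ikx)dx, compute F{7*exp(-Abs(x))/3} 14/(3*(k^2 + 1))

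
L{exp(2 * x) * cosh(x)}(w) (w - 2)/((w - 2)^2-1)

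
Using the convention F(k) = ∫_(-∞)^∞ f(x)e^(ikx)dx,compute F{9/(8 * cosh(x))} 9 * pi/(8 * cosh(pi * k/2))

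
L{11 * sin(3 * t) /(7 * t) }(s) 11 * atan(3/s) /7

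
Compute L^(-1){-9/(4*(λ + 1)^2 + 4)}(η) -9*exp(-η)*sin(η)/4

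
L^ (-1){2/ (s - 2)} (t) 2*exp (2*t)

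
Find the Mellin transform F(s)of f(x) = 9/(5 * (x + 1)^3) 9 * pi * (s - 2) * (s - 1)/(10 * sin(pi * s))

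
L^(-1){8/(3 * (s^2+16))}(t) 2 * sin(4 * t)/3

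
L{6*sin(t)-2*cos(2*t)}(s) 6/(s^2 + 1)-2*s/(s^2 + 4)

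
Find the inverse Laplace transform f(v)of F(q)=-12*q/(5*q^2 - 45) -12*cosh(3*v)/5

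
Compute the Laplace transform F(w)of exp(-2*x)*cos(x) (w + 2)/((w + 2)^2 + 1)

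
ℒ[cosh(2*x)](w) w/(w^2 - 4)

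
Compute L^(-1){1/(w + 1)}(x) exp(-x)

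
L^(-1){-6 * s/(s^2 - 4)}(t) -6 * cosh(2 * t)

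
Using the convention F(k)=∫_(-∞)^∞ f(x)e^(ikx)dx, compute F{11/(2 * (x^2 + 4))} 11 * pi * exp(-2 * Abs(k))/4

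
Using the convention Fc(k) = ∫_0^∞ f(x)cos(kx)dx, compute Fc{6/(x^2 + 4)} 3 * pi * exp(-2 * k)/2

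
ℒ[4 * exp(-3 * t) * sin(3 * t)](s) 12/((s + 3)^2 + 9)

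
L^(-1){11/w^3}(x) 11*x^2/2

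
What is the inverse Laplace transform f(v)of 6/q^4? v^3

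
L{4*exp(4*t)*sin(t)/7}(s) 4/(7*((s - 4)^2 + 1))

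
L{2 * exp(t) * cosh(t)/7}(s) 2 * (s - 1)/(7 * s * (s - 2))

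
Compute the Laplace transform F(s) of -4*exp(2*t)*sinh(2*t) -8/(s*(s - 4) ) 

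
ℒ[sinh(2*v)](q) 2/(q^2 - 4)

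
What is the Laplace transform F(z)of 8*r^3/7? 48/(7*z^4)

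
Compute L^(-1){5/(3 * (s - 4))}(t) 5 * exp(4 * t)/3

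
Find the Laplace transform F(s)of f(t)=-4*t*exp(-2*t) -4/(s + 2)^2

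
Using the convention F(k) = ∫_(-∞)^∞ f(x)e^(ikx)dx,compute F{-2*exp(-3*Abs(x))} -12/(k^2 + 9)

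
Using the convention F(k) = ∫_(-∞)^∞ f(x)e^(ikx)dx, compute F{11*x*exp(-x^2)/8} 11*I*sqrt(pi)*k*exp(-k^2/4)/16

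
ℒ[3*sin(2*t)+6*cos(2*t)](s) 6*s/(s^2+4)+6/(s^2+4)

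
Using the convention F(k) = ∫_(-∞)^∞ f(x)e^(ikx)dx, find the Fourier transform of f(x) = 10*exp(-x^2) 10*sqrt(pi)*exp(-k^2/4)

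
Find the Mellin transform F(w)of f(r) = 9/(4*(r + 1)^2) -9*pi*(w - 1)/(4*sin(pi*w))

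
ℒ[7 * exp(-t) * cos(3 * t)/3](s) 7 * (s + 1)/(3 * ((s + 1)^2 + 9))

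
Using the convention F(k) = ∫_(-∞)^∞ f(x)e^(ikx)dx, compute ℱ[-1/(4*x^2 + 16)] -pi*exp(-2*Abs(k))/8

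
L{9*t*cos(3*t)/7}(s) 9*(s^2 - 9)/(7*(s^2 + 9)^2)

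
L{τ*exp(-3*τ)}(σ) (σ + 3)^(-2)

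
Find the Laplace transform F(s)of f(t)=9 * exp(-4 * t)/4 9/(4 * (s + 4))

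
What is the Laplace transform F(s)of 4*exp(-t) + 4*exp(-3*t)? 4/(s + 1) + 4/(s + 3)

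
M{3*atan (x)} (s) -3*pi*sec (pi*s/2)/ (2*s)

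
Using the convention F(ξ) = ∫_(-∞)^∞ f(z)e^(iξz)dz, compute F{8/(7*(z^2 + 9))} 8*pi*exp(-3*Abs(ξ))/21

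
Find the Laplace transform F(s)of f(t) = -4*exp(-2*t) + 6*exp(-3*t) 6/(s + 3) - 4/(s + 2)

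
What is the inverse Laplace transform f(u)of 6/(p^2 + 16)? 3 * sin(4 * u)/2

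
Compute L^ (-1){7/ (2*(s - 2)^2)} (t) 7*t*exp (2*t)/2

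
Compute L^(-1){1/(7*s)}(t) 1/7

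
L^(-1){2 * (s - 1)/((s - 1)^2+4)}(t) 2 * exp(t) * cos(2 * t)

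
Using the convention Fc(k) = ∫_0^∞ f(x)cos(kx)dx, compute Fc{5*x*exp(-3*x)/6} 5*(9 - k^2)/(6*(k^2 + 9)^2)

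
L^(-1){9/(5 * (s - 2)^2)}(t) 9 * t * exp(2 * t)/5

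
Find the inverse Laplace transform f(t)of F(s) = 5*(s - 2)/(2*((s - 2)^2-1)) 5*exp(2*t)*cosh(t)/2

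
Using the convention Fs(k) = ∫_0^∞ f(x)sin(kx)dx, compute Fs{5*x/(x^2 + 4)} 5*pi*exp(-2*k)/2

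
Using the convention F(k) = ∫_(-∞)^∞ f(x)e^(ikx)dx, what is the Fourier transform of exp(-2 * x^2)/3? sqrt(2) * sqrt(pi) * exp(-k^2/8)/6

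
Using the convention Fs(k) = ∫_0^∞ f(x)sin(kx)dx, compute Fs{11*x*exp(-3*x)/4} 33*k/(2*(k^2 + 9)^2)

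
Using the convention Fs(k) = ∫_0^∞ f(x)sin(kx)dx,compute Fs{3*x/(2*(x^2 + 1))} 3*pi*exp(-k)/4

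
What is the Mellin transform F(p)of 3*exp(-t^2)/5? 3*gamma(p/2)/10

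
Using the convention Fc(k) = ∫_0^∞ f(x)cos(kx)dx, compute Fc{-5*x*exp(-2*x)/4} 5*(k^2 - 4)/(4*(k^2 + 4)^2)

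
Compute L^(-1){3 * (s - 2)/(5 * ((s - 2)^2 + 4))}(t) 3 * exp(2 * t) * cos(2 * t)/5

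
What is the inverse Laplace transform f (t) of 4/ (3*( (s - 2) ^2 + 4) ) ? 2*exp (2*t)*sin (2*t) /3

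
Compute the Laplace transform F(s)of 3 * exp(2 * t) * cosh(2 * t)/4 3 * (s - 2)/(4 * s * (s - 4))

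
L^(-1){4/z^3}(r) 2*r^2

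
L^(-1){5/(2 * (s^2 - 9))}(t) 5 * sinh(3 * t)/6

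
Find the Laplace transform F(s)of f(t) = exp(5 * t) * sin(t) 1/((s - 5)^2 + 1)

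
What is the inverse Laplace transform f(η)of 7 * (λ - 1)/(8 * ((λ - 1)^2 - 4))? 7 * exp(η) * cosh(2 * η)/8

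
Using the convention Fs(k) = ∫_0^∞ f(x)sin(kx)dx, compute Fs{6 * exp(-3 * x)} 6 * k/(k^2 + 9)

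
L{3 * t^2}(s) 6/s^3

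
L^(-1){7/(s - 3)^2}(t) 7 * t * exp(3 * t)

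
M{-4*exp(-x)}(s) -4*gamma(s)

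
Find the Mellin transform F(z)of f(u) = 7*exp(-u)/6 7*gamma(z)/6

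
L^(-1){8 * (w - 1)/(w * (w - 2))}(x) 8 * exp(x) * cosh(x)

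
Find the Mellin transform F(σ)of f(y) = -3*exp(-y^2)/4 -3*gamma(σ/2)/8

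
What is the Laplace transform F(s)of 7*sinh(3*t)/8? 21/(8*(s^2 - 9))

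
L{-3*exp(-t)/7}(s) -3/(7*s + 7)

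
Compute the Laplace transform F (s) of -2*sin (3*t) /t -2*atan (3/s) 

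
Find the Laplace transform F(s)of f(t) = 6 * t 6/s^2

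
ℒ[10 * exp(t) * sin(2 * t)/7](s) 20/(7 * ((s - 1)^2+4))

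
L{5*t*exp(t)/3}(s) 5/(3*(s - 1)^2)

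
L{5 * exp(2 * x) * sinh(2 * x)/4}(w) 5/(2 * w * (w - 4))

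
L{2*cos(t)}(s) 2*s/(s^2+1)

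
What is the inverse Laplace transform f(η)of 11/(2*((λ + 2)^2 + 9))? 11*exp(-2*η)*sin(3*η)/6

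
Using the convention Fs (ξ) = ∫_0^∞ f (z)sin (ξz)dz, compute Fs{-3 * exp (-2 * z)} -3 * ξ/ (ξ^2 + 4)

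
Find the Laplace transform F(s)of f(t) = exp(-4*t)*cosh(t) (s+4)/((s+4)^2 - 1)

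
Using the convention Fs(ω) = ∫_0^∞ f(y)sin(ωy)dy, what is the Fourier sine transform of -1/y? -pi/2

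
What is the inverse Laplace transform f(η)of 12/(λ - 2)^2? 12*η*exp(2*η)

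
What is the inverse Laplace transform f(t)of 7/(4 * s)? 7/4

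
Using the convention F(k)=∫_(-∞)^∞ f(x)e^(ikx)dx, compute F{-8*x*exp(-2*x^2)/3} -sqrt(2)*I*sqrt(pi)*k*exp(-k^2/8)/3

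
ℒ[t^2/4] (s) 1/(2*s^3)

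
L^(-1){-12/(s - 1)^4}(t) -2*t^3*exp(t)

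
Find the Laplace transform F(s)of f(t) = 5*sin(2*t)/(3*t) 5*atan(2/s)/3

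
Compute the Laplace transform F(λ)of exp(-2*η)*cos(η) (λ+2)/((λ+2)^2+1)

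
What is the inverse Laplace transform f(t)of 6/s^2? 6*t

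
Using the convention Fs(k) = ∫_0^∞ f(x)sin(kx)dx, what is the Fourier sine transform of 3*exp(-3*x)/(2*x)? 3*atan(k/3)/2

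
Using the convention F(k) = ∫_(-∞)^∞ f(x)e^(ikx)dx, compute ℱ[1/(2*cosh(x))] pi/(2*cosh(pi*k/2))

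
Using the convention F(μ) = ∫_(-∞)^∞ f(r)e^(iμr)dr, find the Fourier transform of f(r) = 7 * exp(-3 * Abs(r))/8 21/(4 * (μ^2 + 9))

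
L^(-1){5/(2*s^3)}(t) 5*t^2/4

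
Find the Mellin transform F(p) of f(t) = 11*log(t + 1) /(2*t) -11*pi*csc(pi*p) /(2*p - 2) 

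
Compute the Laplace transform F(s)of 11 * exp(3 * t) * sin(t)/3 11/(3 * ((s - 3)^2 + 1))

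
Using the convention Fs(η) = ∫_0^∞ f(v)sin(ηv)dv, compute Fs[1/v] pi/2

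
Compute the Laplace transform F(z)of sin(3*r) 3/(z^2 + 9)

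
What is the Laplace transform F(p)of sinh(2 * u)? 2/(p^2 - 4)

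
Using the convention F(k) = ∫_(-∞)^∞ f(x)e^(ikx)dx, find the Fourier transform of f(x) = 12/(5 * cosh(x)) 12 * pi/(5 * cosh(pi * k/2))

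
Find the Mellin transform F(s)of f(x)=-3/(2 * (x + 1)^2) 3 * pi * (s - 1)/(2 * sin(pi * s))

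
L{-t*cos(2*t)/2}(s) (4 - s^2)/(2*(s^2 + 4)^2)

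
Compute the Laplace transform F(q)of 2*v 2/q^2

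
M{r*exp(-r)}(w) gamma(w + 1)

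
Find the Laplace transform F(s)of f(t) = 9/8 9/(8 * s)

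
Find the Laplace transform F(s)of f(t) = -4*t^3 -24/s^4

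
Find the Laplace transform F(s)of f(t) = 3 3/s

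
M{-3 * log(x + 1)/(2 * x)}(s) 3 * pi * csc(pi * s)/(2 * (s - 1))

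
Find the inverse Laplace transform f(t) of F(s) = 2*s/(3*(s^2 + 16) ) 2*cos(4*t) /3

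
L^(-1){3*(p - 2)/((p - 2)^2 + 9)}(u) 3*exp(2*u)*cos(3*u)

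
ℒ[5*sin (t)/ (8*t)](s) 5*atan (1/s)/8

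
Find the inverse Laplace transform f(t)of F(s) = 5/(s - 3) 5 * exp(3 * t)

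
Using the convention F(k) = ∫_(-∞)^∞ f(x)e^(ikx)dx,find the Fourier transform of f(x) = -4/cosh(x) -4*pi/cosh(pi*k/2)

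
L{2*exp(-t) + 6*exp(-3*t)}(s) 6/(s + 3) + 2/(s + 1)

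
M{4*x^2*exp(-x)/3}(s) 4*gamma(s + 2)/3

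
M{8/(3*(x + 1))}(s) 8*pi*csc(pi*s)/3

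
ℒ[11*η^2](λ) 22/λ^3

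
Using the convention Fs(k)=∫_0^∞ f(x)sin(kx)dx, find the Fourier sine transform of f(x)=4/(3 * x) 2 * pi/3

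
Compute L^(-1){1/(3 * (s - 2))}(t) exp(2 * t)/3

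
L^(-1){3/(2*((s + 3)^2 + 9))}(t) exp(-3*t)*sin(3*t)/2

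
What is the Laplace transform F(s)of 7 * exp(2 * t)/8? 7/(8 * (s - 2))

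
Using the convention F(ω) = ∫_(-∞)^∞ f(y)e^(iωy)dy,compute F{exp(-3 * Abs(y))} 6/(ω^2 + 9)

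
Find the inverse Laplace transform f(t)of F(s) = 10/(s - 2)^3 5*t^2*exp(2*t)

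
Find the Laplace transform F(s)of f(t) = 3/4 3/(4 * s)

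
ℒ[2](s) 2/s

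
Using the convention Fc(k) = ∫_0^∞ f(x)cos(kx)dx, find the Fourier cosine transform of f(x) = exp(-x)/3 1/(3*(k^2+1))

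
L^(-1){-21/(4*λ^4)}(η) -7*η^3/8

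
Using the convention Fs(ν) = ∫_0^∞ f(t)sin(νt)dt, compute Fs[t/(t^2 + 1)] pi * exp(-ν)/2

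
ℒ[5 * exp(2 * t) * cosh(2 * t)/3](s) 5 * (s - 2)/(3 * s * (s - 4))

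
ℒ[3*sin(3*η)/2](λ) 9/(2*(λ^2 + 9))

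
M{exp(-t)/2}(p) gamma(p)/2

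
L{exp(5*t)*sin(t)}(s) 1/((s - 5)^2 + 1)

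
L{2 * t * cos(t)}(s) 2 * (s^2 - 1)/(s^2 + 1)^2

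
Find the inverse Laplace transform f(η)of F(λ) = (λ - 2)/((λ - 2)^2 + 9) exp(2*η)*cos(3*η)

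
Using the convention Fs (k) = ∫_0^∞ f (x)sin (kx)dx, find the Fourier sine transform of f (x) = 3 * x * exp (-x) 6 * k/ (k^2 + 1)^2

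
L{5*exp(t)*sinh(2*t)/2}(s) 5/((s - 1)^2 - 4)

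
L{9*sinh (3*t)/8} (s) 27/ (8*(s^2 - 9))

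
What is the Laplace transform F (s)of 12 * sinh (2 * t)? 24/ (s^2 - 4)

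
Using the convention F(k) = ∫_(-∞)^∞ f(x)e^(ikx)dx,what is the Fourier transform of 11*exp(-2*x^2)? 11*sqrt(2)*sqrt(pi)*exp(-k^2/8)/2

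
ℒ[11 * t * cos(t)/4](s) 11 * (s^2 - 1)/(4 * (s^2 + 1)^2)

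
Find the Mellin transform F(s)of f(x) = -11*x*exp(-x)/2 -11*gamma(s+1)/2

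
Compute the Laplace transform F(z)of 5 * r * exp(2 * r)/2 5/(2 * (z - 2)^2)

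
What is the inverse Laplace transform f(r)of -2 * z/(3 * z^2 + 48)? -2 * cos(4 * r)/3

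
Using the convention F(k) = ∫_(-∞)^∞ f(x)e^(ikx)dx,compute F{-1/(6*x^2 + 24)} -pi*exp(-2*Abs(k))/12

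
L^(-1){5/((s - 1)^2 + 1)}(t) 5*exp(t)*sin(t)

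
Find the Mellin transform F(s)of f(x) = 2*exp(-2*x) 2^(1 - s)*gamma(s)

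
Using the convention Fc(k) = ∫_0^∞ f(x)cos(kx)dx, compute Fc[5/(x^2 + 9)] 5 * pi * exp(-3 * k)/6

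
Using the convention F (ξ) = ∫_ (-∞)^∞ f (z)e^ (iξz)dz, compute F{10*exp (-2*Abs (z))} 40/ (ξ^2 + 4)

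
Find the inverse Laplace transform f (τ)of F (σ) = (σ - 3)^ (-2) τ*exp (3*τ)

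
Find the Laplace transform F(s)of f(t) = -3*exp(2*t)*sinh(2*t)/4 -3/(2*s*(s - 4))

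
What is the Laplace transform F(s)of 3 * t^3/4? 9/(2 * s^4)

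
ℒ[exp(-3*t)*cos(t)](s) (s + 3)/((s + 3)^2 + 1)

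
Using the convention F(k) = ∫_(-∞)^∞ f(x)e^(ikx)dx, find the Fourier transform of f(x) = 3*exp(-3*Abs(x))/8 9/(4*(k^2 + 9))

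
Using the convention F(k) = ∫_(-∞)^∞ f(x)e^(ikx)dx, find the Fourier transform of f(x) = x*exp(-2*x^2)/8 sqrt(2)*I*sqrt(pi)*k*exp(-k^2/8)/64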